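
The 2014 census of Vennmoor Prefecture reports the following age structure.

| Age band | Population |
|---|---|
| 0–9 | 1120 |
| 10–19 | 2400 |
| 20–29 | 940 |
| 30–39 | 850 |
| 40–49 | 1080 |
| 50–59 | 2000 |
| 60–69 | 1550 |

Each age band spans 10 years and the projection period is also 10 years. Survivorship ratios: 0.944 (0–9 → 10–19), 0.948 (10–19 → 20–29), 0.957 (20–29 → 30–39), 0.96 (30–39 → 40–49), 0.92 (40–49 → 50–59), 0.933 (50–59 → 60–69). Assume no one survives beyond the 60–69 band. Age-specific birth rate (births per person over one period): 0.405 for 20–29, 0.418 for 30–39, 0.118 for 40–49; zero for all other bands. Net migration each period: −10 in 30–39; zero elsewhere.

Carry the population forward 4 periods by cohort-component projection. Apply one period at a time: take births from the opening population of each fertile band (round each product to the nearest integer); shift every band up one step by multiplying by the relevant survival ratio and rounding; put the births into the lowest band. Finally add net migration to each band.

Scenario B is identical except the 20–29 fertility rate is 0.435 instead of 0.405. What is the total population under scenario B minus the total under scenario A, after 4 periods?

146

(Bands numbered youngest = 1 to oldest = 7.)
After projecting period 1:
Births: 940 * 0.405 = 381 ; 850 * 0.418 = 355 ; 1080 * 0.118 = 127 — total 863
Band 2: 1120 * 0.944 = 1057
Band 3: 2400 * 0.948 = 2275
Band 4: 940 * 0.957 = 900
Band 5: 850 * 0.96 = 816
Band 6: 1080 * 0.92 = 994
Band 7: 2000 * 0.933 = 1866
Net migration: Band 4 − 10 → 890
End of period: [863, 1057, 2275, 890, 816, 994, 1866]
After projecting period 2:
Births: 2275 * 0.405 = 921 ; 890 * 0.418 = 372 ; 816 * 0.118 = 96 — total 1389
Band 2: 863 * 0.944 = 815
Band 3: 1057 * 0.948 = 1002
Band 4: 2275 * 0.957 = 2177
Band 5: 890 * 0.96 = 854
Band 6: 816 * 0.92 = 751
Band 7: 994 * 0.933 = 927
Net migration: Band 4 − 10 → 2167
End of period: [1389, 815, 1002, 2167, 854, 751, 927]
After projecting period 3:
Births: 1002 * 0.405 = 406 ; 2167 * 0.418 = 906 ; 854 * 0.118 = 101 — total 1413
Band 2: 1389 * 0.944 = 1311
Band 3: 815 * 0.948 = 773
Band 4: 1002 * 0.957 = 959
Band 5: 2167 * 0.96 = 2080
Band 6: 854 * 0.92 = 786
Band 7: 751 * 0.933 = 701
Net migration: Band 4 − 10 → 949
End of period: [1413, 1311, 773, 949, 2080, 786, 701]
After projecting period 4:
Births: 773 * 0.405 = 313 ; 949 * 0.418 = 397 ; 2080 * 0.118 = 245 — total 955
Band 2: 1413 * 0.944 = 1334
Band 3: 1311 * 0.948 = 1243
Band 4: 773 * 0.957 = 740
Band 5: 949 * 0.96 = 911
Band 6: 2080 * 0.92 = 1914
Band 7: 786 * 0.933 = 733
Net migration: Band 4 − 10 → 730
End of period: [955, 1334, 1243, 730, 911, 1914, 733]
Scenario A total after 4 periods: 7820
Scenario B projection —
After projecting period 1:
Births: 940 * 0.435 = 409 ; 850 * 0.418 = 355 ; 1080 * 0.118 = 127 — total 891
Band 2: 1120 * 0.944 = 1057
Band 3: 2400 * 0.948 = 2275
Band 4: 940 * 0.957 = 900
Band 5: 850 * 0.96 = 816
Band 6: 1080 * 0.92 = 994
Band 7: 2000 * 0.933 = 1866
Net migration: Band 4 − 10 → 890
End of period: [891, 1057, 2275, 890, 816, 994, 1866]
After projecting period 2:
Births: 2275 * 0.435 = 990 ; 890 * 0.418 = 372 ; 816 * 0.118 = 96 — total 1458
Band 2: 891 * 0.944 = 841
Band 3: 1057 * 0.948 = 1002
Band 4: 2275 * 0.957 = 2177
Band 5: 890 * 0.96 = 854
Band 6: 816 * 0.92 = 751
Band 7: 994 * 0.933 = 927
Net migration: Band 4 − 10 → 2167
End of period: [1458, 841, 1002, 2167, 854, 751, 927]
After projecting period 3:
Births: 1002 * 0.435 = 436 ; 2167 * 0.418 = 906 ; 854 * 0.118 = 101 — total 1443
Band 2: 1458 * 0.944 = 1376
Band 3: 841 * 0.948 = 797
Band 4: 1002 * 0.957 = 959
Band 5: 2167 * 0.96 = 2080
Band 6: 854 * 0.92 = 786
Band 7: 751 * 0.933 = 701
Net migration: Band 4 − 10 → 949
End of period: [1443, 1376, 797, 949, 2080, 786, 701]
After projecting period 4:
Births: 797 * 0.435 = 347 ; 949 * 0.418 = 397 ; 2080 * 0.118 = 245 — total 989
Band 2: 1443 * 0.944 = 1362
Band 3: 1376 * 0.948 = 1304
Band 4: 797 * 0.957 = 763
Band 5: 949 * 0.96 = 911
Band 6: 2080 * 0.92 = 1914
Band 7: 786 * 0.933 = 733
Net migration: Band 4 − 10 → 753
End of period: [989, 1362, 1304, 753, 911, 1914, 733]
Scenario B total after 4 periods: 7966
Difference B − A = 7966 − 7820 = 146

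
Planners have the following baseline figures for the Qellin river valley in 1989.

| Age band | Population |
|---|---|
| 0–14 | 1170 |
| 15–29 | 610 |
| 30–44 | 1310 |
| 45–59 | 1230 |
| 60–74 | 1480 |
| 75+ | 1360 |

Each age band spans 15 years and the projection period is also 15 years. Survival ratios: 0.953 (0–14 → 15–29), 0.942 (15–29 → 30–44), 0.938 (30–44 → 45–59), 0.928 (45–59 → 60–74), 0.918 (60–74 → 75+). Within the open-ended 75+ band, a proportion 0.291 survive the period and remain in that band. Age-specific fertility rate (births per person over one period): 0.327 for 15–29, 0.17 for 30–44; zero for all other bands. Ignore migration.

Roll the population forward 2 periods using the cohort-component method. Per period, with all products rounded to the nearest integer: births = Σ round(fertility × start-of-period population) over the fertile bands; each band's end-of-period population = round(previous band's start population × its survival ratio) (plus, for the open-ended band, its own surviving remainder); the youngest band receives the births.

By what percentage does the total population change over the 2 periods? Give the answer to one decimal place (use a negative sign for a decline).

Numbering the bands 1..6 from youngest to oldest:
Period 1:
Births: 610 × 0.327 = 199 ; 1310 × 0.17 = 223 ⇒ total 422
Band 2: 1170 × 0.953 = 1115
Band 3: 610 × 0.942 = 575
Band 4: 1310 × 0.938 = 1229
Band 5: 1230 × 0.928 = 1141
Band 6: 1480 × 0.918 + 1360 × 0.291 = 1359 + 396 = 1755
End of period: [422, 1115, 575, 1229, 1141, 1755]
Period 2:
Births: 1115 × 0.327 = 365 ; 575 × 0.17 = 98 ⇒ total 463
Band 2: 422 × 0.953 = 402
Band 3: 1115 × 0.942 = 1050
Band 4: 575 × 0.938 = 539
Band 5: 1229 × 0.928 = 1141
Band 6: 1141 × 0.918 + 1755 × 0.291 = 1047 + 511 = 1558
End of period: [463, 402, 1050, 539, 1141, 1558]
Total: 7160 → 5153; change = -2007; percentage change = -28.0%

-28.0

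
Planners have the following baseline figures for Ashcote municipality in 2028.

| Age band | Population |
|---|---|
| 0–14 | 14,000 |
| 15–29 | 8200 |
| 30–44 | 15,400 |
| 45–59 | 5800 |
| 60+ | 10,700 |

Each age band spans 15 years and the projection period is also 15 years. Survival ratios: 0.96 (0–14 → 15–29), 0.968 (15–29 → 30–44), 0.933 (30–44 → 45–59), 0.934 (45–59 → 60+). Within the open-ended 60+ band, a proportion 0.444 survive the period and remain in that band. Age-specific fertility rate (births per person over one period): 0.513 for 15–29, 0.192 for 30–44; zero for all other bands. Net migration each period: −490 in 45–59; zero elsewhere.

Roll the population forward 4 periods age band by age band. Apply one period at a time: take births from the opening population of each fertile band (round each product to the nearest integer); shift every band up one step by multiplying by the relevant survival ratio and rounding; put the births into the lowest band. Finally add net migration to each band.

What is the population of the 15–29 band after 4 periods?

After projecting period 1:
Births: 8200 × 0.513 = 4207, 15400 × 0.192 = 2957 ⇒ total 7164
15–29: 14000 × 0.96 = 13440
30–44: 8200 × 0.968 = 7938
45–59: 15400 × 0.933 = 14368
60+: 5800 × 0.934 + 10700 × 0.444 = 5417 + 4751 = 10168
Net migration: 45–59 − 490 → 13878
End of period: [7164, 13440, 7938, 13878, 10168]
After projecting period 2:
Births: 13440 × 0.513 = 6895, 7938 × 0.192 = 1524 ⇒ total 8419
15–29: 7164 × 0.96 = 6877
30–44: 13440 × 0.968 = 13010
45–59: 7938 × 0.933 = 7406
60+: 13878 × 0.934 + 10168 × 0.444 = 12962 + 4515 = 17477
Net migration: 45–59 − 490 → 6916
End of period: [8419, 6877, 13010, 6916, 17477]
After projecting period 3:
Births: 6877 × 0.513 = 3528, 13010 × 0.192 = 2498 ⇒ total 6026
15–29: 8419 × 0.96 = 8082
30–44: 6877 × 0.968 = 6657
45–59: 13010 × 0.933 = 12138
60+: 6916 × 0.934 + 17477 × 0.444 = 6460 + 7760 = 14220
Net migration: 45–59 − 490 → 11648
End of period: [6026, 8082, 6657, 11648, 14220]
After projecting period 4:
Births: 8082 × 0.513 = 4146, 6657 × 0.192 = 1278 ⇒ total 5424
15–29: 6026 × 0.96 = 5785
30–44: 8082 × 0.968 = 7823
45–59: 6657 × 0.933 = 6211
60+: 11648 × 0.934 + 14220 × 0.444 = 10879 + 6314 = 17193
Net migration: 45–59 − 490 → 5721
End of period: [5424, 5785, 7823, 5721, 17193]

5785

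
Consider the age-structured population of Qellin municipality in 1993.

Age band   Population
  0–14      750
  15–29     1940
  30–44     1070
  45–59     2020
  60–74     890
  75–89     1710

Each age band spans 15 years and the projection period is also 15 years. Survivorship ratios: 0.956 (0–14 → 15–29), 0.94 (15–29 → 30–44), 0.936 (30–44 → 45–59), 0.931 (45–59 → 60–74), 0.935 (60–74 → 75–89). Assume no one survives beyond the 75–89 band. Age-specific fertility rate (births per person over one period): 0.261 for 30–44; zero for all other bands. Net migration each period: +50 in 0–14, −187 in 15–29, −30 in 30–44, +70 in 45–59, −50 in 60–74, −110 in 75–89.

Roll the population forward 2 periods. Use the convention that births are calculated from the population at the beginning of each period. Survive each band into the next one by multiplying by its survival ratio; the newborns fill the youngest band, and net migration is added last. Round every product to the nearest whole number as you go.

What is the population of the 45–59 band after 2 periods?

1749

Period 1.
Births: 1070 * 0.261 = 279
15–29: 750 * 0.956 = 717
30–44: 1940 * 0.94 = 1824
45–59: 1070 * 0.936 = 1002
60–74: 2020 * 0.931 = 1881
75–89: 890 * 0.935 = 832
Net migration: 0–14 + 50 → 329; 15–29 − 187 → 530; 30–44 − 30 → 1794; 45–59 + 70 → 1072; 60–74 − 50 → 1831; 75–89 − 110 → 722
Giving 329 / 530 / 1794 / 1072 / 1831 / 722.
Period 2.
Births: 1794 * 0.261 = 468
15–29: 329 * 0.956 = 315
30–44: 530 * 0.94 = 498
45–59: 1794 * 0.936 = 1679
60–74: 1072 * 0.931 = 998
75–89: 1831 * 0.935 = 1712
Net migration: 0–14 + 50 → 518; 15–29 − 187 → 128; 30–44 − 30 → 468; 45–59 + 70 → 1749; 60–74 − 50 → 948; 75–89 − 110 → 1602
Giving 518 / 128 / 468 / 1749 / 948 / 1602.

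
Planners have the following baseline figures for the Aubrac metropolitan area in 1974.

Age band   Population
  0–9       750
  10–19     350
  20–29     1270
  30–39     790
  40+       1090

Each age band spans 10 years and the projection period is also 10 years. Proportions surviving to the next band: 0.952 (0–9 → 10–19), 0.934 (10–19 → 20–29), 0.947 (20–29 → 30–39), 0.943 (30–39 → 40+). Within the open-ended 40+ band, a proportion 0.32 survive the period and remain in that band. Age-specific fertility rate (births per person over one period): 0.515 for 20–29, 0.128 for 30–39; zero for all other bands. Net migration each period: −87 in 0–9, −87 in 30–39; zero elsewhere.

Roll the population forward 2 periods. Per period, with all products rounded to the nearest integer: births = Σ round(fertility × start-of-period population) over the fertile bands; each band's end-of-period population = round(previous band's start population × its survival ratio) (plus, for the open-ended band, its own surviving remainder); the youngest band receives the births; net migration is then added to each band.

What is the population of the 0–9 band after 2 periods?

224

[period 1]
Births: 1270 * 0.515 = 654  |  790 * 0.128 = 101 → 755
10–19: 750 * 0.952 = 714
20–29: 350 * 0.934 = 327
30–39: 1270 * 0.947 = 1203
40+: 790 * 0.943 + 1090 * 0.32 = 745 + 349 = 1094
Net migration: 0–9 − 87 → 668; 30–39 − 87 → 1116
Population now: 0–9=668, 10–19=714, 20–29=327, 30–39=1116, 40+=1094
[period 2]
Births: 327 * 0.515 = 168  |  1116 * 0.128 = 143 → 311
10–19: 668 * 0.952 = 636
20–29: 714 * 0.934 = 667
30–39: 327 * 0.947 = 310
40+: 1116 * 0.943 + 1094 * 0.32 = 1052 + 350 = 1402
Net migration: 0–9 − 87 → 224; 30–39 − 87 → 223
Population now: 0–9=224, 10–19=636, 20–29=667, 30–39=223, 40+=1402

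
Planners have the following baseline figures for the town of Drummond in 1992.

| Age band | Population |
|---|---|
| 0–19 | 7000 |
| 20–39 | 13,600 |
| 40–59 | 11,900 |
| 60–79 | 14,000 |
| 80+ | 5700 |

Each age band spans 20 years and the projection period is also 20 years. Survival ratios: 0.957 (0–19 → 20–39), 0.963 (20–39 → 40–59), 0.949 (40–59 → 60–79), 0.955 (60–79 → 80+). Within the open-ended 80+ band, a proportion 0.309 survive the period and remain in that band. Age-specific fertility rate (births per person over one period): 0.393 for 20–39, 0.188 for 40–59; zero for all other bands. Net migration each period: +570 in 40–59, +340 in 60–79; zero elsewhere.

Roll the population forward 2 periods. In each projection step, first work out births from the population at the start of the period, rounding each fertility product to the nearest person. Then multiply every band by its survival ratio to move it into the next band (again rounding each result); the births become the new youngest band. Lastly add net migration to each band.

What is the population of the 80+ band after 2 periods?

Period 1:
Births: 13600 × 0.393 = 5345, 11900 × 0.188 = 2237 → 7582
20–39: 7000 × 0.957 = 6699
40–59: 13600 × 0.963 = 13097
60–79: 11900 × 0.949 = 11293
80+: 14000 × 0.955 + 5700 × 0.309 = 13370 + 1761 = 15131
Net migration: 40–59 + 570 → 13667; 60–79 + 340 → 11633
End of period: [7582, 6699, 13667, 11633, 15131]
Period 2:
Births: 6699 × 0.393 = 2633, 13667 × 0.188 = 2569 → 5202
20–39: 7582 × 0.957 = 7256
40–59: 6699 × 0.963 = 6451
60–79: 13667 × 0.949 = 12970
80+: 11633 × 0.955 + 15131 × 0.309 = 11110 + 4675 = 15785
Net migration: 40–59 + 570 → 7021; 60–79 + 340 → 13310
End of period: [5202, 7256, 7021, 13310, 15785]

15785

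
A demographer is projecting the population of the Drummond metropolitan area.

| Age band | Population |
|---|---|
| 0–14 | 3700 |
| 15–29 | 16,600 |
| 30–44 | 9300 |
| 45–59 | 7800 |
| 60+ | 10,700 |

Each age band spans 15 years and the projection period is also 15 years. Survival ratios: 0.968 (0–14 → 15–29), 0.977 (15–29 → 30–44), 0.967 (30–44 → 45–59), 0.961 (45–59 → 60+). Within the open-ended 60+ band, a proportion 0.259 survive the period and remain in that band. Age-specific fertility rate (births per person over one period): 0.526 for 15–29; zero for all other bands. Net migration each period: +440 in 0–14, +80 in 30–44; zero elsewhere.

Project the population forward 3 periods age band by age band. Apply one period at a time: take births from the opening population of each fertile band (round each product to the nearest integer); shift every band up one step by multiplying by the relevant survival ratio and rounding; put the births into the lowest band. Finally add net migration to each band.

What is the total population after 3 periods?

Period 1:
Births: 16600 * 0.526 = 8732
15–29: 3700 * 0.968 = 3582
30–44: 16600 * 0.977 = 16218
45–59: 9300 * 0.967 = 8993
60+: 7800 * 0.961 + 10700 * 0.259 = 7496 + 2771 = 10267
Net migration: 0–14 + 440 → 9172; 30–44 + 80 → 16298
Giving 9172 / 3582 / 16298 / 8993 / 10267.
Period 2:
Births: 3582 * 0.526 = 1884
15–29: 9172 * 0.968 = 8878
30–44: 3582 * 0.977 = 3500
45–59: 16298 * 0.967 = 15760
60+: 8993 * 0.961 + 10267 * 0.259 = 8642 + 2659 = 11301
Net migration: 0–14 + 440 → 2324; 30–44 + 80 → 3580
Giving 2324 / 8878 / 3580 / 15760 / 11301.
Period 3:
Births: 8878 * 0.526 = 4670
15–29: 2324 * 0.968 = 2250
30–44: 8878 * 0.977 = 8674
45–59: 3580 * 0.967 = 3462
60+: 15760 * 0.961 + 11301 * 0.259 = 15145 + 2927 = 18072
Net migration: 0–14 + 440 → 5110; 30–44 + 80 → 8754
Giving 5110 / 2250 / 8754 / 3462 / 18072.
Total after period 3: 5110 + 2250 + 8754 + 3462 + 18072 = 37648

37648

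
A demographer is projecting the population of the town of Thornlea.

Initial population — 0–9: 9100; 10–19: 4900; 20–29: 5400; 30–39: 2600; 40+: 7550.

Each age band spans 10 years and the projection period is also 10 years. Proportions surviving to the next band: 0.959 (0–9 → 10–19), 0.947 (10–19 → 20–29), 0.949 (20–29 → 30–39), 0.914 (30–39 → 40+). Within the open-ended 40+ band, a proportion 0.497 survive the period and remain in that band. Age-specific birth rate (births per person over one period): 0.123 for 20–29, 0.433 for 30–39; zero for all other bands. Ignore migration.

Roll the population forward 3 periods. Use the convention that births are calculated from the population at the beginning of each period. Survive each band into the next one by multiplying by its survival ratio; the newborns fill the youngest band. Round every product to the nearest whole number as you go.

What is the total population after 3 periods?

22933

Call the bands 1 to 5, youngest first.
[period 1]
Births: 5400 × 0.123 = 664, 2600 × 0.433 = 1126 → 1790
Band 2: 9100 × 0.959 = 8727
Band 3: 4900 × 0.947 = 4640
Band 4: 5400 × 0.949 = 5125
Band 5: 2600 × 0.914 + 7550 × 0.497 = 2376 + 3752 = 6128
End of period: [1790, 8727, 4640, 5125, 6128]
[period 2]
Births: 4640 × 0.123 = 571, 5125 × 0.433 = 2219 → 2790
Band 2: 1790 × 0.959 = 1717
Band 3: 8727 × 0.947 = 8264
Band 4: 4640 × 0.949 = 4403
Band 5: 5125 × 0.914 + 6128 × 0.497 = 4684 + 3046 = 7730
End of period: [2790, 1717, 8264, 4403, 7730]
[period 3]
Births: 8264 × 0.123 = 1016, 4403 × 0.433 = 1906 → 2922
Band 2: 2790 × 0.959 = 2676
Band 3: 1717 × 0.947 = 1626
Band 4: 8264 × 0.949 = 7843
Band 5: 4403 × 0.914 + 7730 × 0.497 = 4024 + 3842 = 7866
End of period: [2922, 2676, 1626, 7843, 7866]
Total after period 3: 2922 + 2676 + 1626 + 7843 + 7866 = 22933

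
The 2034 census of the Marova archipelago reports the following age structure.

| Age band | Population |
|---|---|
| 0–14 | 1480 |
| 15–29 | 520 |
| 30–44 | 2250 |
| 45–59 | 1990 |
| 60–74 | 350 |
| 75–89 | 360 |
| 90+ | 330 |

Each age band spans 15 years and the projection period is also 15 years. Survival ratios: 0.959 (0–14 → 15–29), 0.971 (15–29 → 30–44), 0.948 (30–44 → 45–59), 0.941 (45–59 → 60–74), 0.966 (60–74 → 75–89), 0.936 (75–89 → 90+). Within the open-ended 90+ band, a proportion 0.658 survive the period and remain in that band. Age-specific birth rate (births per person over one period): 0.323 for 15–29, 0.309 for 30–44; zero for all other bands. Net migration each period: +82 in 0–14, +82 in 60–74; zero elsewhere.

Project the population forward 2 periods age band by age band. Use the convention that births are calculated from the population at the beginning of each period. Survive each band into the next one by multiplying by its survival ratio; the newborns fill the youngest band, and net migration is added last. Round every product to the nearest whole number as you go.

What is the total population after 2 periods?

8118

(Bands numbered youngest = 1 to oldest = 7.)
After projecting period 1:
Births: 520 * 0.323 = 168  |  2250 * 0.309 = 695 → total 863
Band 2: 1480 * 0.959 = 1419
Band 3: 520 * 0.971 = 505
Band 4: 2250 * 0.948 = 2133
Band 5: 1990 * 0.941 = 1873
Band 6: 350 * 0.966 = 338
Band 7: 360 * 0.936 + 330 * 0.658 = 337 + 217 = 554
Net migration: Band 1 + 82 → 945; Band 5 + 82 → 1955
Giving 945 / 1419 / 505 / 2133 / 1955 / 338 / 554.
After projecting period 2:
Births: 1419 * 0.323 = 458  |  505 * 0.309 = 156 → total 614
Band 2: 945 * 0.959 = 906
Band 3: 1419 * 0.971 = 1378
Band 4: 505 * 0.948 = 479
Band 5: 2133 * 0.941 = 2007
Band 6: 1955 * 0.966 = 1889
Band 7: 338 * 0.936 + 554 * 0.658 = 316 + 365 = 681
Net migration: Band 1 + 82 → 696; Band 5 + 82 → 2089
Giving 696 / 906 / 1378 / 479 / 2089 / 1889 / 681.
Total after period 2: 696 + 906 + 1378 + 479 + 2089 + 1889 + 681 = 8118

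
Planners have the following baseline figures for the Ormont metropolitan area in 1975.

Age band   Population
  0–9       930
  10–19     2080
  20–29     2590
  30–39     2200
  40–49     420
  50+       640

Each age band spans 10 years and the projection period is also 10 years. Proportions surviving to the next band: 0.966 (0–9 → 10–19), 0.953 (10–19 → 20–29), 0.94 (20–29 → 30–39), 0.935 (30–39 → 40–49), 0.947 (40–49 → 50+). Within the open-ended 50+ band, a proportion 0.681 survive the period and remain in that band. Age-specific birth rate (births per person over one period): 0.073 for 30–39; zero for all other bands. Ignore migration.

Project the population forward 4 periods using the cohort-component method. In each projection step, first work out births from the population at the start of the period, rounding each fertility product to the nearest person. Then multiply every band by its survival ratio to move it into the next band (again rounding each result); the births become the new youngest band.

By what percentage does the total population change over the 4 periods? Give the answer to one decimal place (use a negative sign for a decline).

Period 1:
Births: 2200 × 0.073 = 161
10–19: 930 × 0.966 = 898
20–29: 2080 × 0.953 = 1982
30–39: 2590 × 0.94 = 2435
40–49: 2200 × 0.935 = 2057
50+: 420 × 0.947 + 640 × 0.681 = 398 + 436 = 834
Population now: 0–9=161, 10–19=898, 20–29=1982, 30–39=2435, 40–49=2057, 50+=834
Period 2:
Births: 2435 × 0.073 = 178
10–19: 161 × 0.966 = 156
20–29: 898 × 0.953 = 856
30–39: 1982 × 0.94 = 1863
40–49: 2435 × 0.935 = 2277
50+: 2057 × 0.947 + 834 × 0.681 = 1948 + 568 = 2516
Population now: 0–9=178, 10–19=156, 20–29=856, 30–39=1863, 40–49=2277, 50+=2516
Period 3:
Births: 1863 × 0.073 = 136
10–19: 178 × 0.966 = 172
20–29: 156 × 0.953 = 149
30–39: 856 × 0.94 = 805
40–49: 1863 × 0.935 = 1742
50+: 2277 × 0.947 + 2516 × 0.681 = 2156 + 1713 = 3869
Population now: 0–9=136, 10–19=172, 20–29=149, 30–39=805, 40–49=1742, 50+=3869
Period 4:
Births: 805 × 0.073 = 59
10–19: 136 × 0.966 = 131
20–29: 172 × 0.953 = 164
30–39: 149 × 0.94 = 140
40–49: 805 × 0.935 = 753
50+: 1742 × 0.947 + 3869 × 0.681 = 1650 + 2635 = 4285
Population now: 0–9=59, 10–19=131, 20–29=164, 30–39=140, 40–49=753, 50+=4285
Total: 8860 → 5532; change = -3328; percentage change = -37.6%

-37.6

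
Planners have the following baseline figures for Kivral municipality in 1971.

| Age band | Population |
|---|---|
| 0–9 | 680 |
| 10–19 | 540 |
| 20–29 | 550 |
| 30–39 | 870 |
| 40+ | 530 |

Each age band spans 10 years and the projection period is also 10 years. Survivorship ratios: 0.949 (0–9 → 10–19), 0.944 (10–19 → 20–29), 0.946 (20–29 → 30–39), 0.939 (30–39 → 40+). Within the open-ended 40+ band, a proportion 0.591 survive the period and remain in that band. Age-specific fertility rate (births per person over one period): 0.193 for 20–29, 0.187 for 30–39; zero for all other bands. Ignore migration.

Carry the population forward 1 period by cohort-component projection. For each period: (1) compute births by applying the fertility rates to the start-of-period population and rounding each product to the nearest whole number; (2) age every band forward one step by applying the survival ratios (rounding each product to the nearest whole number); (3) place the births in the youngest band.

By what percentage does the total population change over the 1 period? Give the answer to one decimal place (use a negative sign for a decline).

(Bands numbered youngest = 1 to oldest = 5.)
[period 1]
Births: 550 * 0.193 = 106 ; 870 * 0.187 = 163 ⇒ total 269
Band 2: 680 * 0.949 = 645
Band 3: 540 * 0.944 = 510
Band 4: 550 * 0.946 = 520
Band 5: 870 * 0.939 + 530 * 0.591 = 817 + 313 = 1130
Population now: 0–9=269, 10–19=645, 20–29=510, 30–39=520, 40+=1130
Total: 3170 → 3074; change = -96; percentage change = -3.0%

-3.0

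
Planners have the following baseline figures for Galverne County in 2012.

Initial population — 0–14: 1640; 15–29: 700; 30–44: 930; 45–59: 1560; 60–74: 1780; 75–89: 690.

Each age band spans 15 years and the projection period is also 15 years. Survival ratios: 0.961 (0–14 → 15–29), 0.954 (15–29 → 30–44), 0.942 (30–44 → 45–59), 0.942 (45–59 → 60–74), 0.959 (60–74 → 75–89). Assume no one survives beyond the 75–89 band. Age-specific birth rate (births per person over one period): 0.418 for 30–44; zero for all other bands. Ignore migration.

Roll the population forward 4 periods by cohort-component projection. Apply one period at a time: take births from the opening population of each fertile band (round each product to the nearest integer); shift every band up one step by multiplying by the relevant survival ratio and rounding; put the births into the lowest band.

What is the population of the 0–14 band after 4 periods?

(Groups numbered youngest = 1 to oldest = 6.)
— Period 1 —
Births: 930 × 0.418 = 389
Group 2: 1640 × 0.961 = 1576
Group 3: 700 × 0.954 = 668
Group 4: 930 × 0.942 = 876
Group 5: 1560 × 0.942 = 1470
Group 6: 1780 × 0.959 = 1707
→ [389, 1576, 668, 876, 1470, 1707]
— Period 2 —
Births: 668 × 0.418 = 279
Group 2: 389 × 0.961 = 374
Group 3: 1576 × 0.954 = 1504
Group 4: 668 × 0.942 = 629
Group 5: 876 × 0.942 = 825
Group 6: 1470 × 0.959 = 1410
→ [279, 374, 1504, 629, 825, 1410]
— Period 3 —
Births: 1504 × 0.418 = 629
Group 2: 279 × 0.961 = 268
Group 3: 374 × 0.954 = 357
Group 4: 1504 × 0.942 = 1417
Group 5: 629 × 0.942 = 593
Group 6: 825 × 0.959 = 791
→ [629, 268, 357, 1417, 593, 791]
— Period 4 —
Births: 357 × 0.418 = 149
Group 2: 629 × 0.961 = 604
Group 3: 268 × 0.954 = 256
Group 4: 357 × 0.942 = 336
Group 5: 1417 × 0.942 = 1335
Group 6: 593 × 0.959 = 569
→ [149, 604, 256, 336, 1335, 569]

149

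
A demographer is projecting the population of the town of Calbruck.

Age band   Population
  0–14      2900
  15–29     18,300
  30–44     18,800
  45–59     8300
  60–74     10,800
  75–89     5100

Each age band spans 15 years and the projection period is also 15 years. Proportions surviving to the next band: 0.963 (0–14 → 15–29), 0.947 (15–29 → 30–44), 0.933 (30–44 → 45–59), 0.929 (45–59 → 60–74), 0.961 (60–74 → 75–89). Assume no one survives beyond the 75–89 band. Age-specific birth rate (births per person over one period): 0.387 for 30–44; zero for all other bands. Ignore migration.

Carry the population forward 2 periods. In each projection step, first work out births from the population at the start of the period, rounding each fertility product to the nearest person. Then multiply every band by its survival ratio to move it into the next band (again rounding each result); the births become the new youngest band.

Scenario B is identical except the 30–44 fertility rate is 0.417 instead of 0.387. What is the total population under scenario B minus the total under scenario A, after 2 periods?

1063

After projecting period 1:
Births: 18800 * 0.387 = 7276
15–29: 2900 * 0.963 = 2793
30–44: 18300 * 0.947 = 17330
45–59: 18800 * 0.933 = 17540
60–74: 8300 * 0.929 = 7711
75–89: 10800 * 0.961 = 10379
End of period: [7276, 2793, 17330, 17540, 7711, 10379]
After projecting period 2:
Births: 17330 * 0.387 = 6707
15–29: 7276 * 0.963 = 7007
30–44: 2793 * 0.947 = 2645
45–59: 17330 * 0.933 = 16169
60–74: 17540 * 0.929 = 16295
75–89: 7711 * 0.961 = 7410
End of period: [6707, 7007, 2645, 16169, 16295, 7410]
Scenario A total after 2 periods: 56233
Scenario B projection —
After projecting period 1:
Births: 18800 * 0.417 = 7840
15–29: 2900 * 0.963 = 2793
30–44: 18300 * 0.947 = 17330
45–59: 18800 * 0.933 = 17540
60–74: 8300 * 0.929 = 7711
75–89: 10800 * 0.961 = 10379
End of period: [7840, 2793, 17330, 17540, 7711, 10379]
After projecting period 2:
Births: 17330 * 0.417 = 7227
15–29: 7840 * 0.963 = 7550
30–44: 2793 * 0.947 = 2645
45–59: 17330 * 0.933 = 16169
60–74: 17540 * 0.929 = 16295
75–89: 7711 * 0.961 = 7410
End of period: [7227, 7550, 2645, 16169, 16295, 7410]
Scenario B total after 2 periods: 57296
Difference B − A = 57296 − 56233 = 1063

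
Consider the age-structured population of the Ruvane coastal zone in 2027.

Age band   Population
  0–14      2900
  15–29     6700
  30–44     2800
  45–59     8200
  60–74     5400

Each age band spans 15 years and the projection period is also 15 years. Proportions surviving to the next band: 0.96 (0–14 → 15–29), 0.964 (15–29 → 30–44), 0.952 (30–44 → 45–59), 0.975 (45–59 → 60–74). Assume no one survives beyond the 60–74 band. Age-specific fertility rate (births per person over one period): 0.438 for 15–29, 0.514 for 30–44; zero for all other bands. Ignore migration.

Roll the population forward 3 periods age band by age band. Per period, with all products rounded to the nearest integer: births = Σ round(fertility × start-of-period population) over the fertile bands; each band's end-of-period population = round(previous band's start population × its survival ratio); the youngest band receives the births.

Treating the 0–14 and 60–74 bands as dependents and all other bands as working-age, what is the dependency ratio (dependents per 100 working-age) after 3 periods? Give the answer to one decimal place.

— Period 1 —
Births: 6700 * 0.438 = 2935 ; 2800 * 0.514 = 1439 — total 4374
15–29: 2900 * 0.96 = 2784
30–44: 6700 * 0.964 = 6459
45–59: 2800 * 0.952 = 2666
60–74: 8200 * 0.975 = 7995
→ [4374, 2784, 6459, 2666, 7995]
— Period 2 —
Births: 2784 * 0.438 = 1219 ; 6459 * 0.514 = 3320 — total 4539
15–29: 4374 * 0.96 = 4199
30–44: 2784 * 0.964 = 2684
45–59: 6459 * 0.952 = 6149
60–74: 2666 * 0.975 = 2599
→ [4539, 4199, 2684, 6149, 2599]
— Period 3 —
Births: 4199 * 0.438 = 1839 ; 2684 * 0.514 = 1380 — total 3219
15–29: 4539 * 0.96 = 4357
30–44: 4199 * 0.964 = 4048
45–59: 2684 * 0.952 = 2555
60–74: 6149 * 0.975 = 5995
→ [3219, 4357, 4048, 2555, 5995]
Dependents (band 0–14 + band 60–74) = 3219 + 5995 = 9214; working-age = 10960; ratio = 9214/10960 × 100 = 84.1

84.1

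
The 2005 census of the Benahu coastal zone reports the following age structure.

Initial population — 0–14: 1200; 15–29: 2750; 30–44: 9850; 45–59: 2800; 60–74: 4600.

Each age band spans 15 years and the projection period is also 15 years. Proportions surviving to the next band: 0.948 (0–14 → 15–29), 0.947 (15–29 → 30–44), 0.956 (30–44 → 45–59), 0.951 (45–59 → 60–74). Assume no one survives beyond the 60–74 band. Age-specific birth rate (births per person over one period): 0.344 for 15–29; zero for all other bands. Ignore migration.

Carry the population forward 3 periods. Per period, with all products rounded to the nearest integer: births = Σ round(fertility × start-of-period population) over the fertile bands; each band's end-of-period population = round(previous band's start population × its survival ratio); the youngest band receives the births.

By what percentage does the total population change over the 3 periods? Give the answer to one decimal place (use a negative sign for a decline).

-76.8

Period 1.
Births: 2750 × 0.344 = 946
15–29: 1200 × 0.948 = 1138
30–44: 2750 × 0.947 = 2604
45–59: 9850 × 0.956 = 9417
60–74: 2800 × 0.951 = 2663
End of period: [946, 1138, 2604, 9417, 2663]
Period 2.
Births: 1138 × 0.344 = 391
15–29: 946 × 0.948 = 897
30–44: 1138 × 0.947 = 1078
45–59: 2604 × 0.956 = 2489
60–74: 9417 × 0.951 = 8956
End of period: [391, 897, 1078, 2489, 8956]
Period 3.
Births: 897 × 0.344 = 309
15–29: 391 × 0.948 = 371
30–44: 897 × 0.947 = 849
45–59: 1078 × 0.956 = 1031
60–74: 2489 × 0.951 = 2367
End of period: [309, 371, 849, 1031, 2367]
Total: 21200 → 4927; change = -16273; percentage change = -76.8%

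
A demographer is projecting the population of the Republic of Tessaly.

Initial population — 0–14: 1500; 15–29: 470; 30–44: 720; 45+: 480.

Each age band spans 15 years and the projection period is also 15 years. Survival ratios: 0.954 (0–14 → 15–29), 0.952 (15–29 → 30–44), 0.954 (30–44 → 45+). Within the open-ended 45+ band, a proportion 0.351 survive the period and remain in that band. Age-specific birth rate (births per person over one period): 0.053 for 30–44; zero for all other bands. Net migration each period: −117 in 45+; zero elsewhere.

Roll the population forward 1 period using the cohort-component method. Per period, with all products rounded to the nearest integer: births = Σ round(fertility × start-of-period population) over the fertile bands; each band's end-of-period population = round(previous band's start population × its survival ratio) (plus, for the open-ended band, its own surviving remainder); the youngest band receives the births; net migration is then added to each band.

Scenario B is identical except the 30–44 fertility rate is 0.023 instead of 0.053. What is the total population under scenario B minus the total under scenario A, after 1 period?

-21

Numbering the groups 1..4 from youngest to oldest:
— Period 1 —
Births: 720 × 0.053 = 38
Group 2: 1500 × 0.954 = 1431
Group 3: 470 × 0.952 = 447
Group 4: 720 × 0.954 + 480 × 0.351 = 687 + 168 = 855
Net migration: Group 4 − 117 → 738
Population now: 0–14=38, 15–29=1431, 30–44=447, 45+=738
Scenario A total after 1 period: 2654
Scenario B projection —
— Period 1 —
Births: 720 × 0.023 = 17
Group 2: 1500 × 0.954 = 1431
Group 3: 470 × 0.952 = 447
Group 4: 720 × 0.954 + 480 × 0.351 = 687 + 168 = 855
Net migration: Group 4 − 117 → 738
Population now: 0–14=17, 15–29=1431, 30–44=447, 45+=738
Scenario B total after 1 period: 2633
Difference B − A = 2633 − 2654 = -21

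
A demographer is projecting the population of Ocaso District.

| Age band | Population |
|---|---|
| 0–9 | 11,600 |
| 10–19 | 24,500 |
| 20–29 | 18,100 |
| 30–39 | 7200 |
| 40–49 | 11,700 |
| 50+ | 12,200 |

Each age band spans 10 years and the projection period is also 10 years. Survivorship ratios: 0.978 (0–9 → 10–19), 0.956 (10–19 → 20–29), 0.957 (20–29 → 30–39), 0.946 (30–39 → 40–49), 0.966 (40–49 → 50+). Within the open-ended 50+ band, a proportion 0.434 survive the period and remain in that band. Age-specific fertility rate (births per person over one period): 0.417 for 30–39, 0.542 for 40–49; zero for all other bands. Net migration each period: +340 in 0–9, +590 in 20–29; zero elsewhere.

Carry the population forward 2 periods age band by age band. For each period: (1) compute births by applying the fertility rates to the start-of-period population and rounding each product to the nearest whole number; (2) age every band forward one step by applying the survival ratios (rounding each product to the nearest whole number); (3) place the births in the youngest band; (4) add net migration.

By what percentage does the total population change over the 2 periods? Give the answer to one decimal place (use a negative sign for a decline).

0.0

After projecting period 1:
Births: 7200 * 0.417 = 3002  |  11700 * 0.542 = 6341 → total 9343
10–19: 11600 * 0.978 = 11345
20–29: 24500 * 0.956 = 23422
30–39: 18100 * 0.957 = 17322
40–49: 7200 * 0.946 = 6811
50+: 11700 * 0.966 + 12200 * 0.434 = 11302 + 5295 = 16597
Net migration: 0–9 + 340 → 9683; 20–29 + 590 → 24012
→ [9683, 11345, 24012, 17322, 6811, 16597]
After projecting period 2:
Births: 17322 * 0.417 = 7223  |  6811 * 0.542 = 3692 → total 10915
10–19: 9683 * 0.978 = 9470
20–29: 11345 * 0.956 = 10846
30–39: 24012 * 0.957 = 22979
40–49: 17322 * 0.946 = 16387
50+: 6811 * 0.966 + 16597 * 0.434 = 6579 + 7203 = 13782
Net migration: 0–9 + 340 → 11255; 20–29 + 590 → 11436
→ [11255, 9470, 11436, 22979, 16387, 13782]
Total: 85300 → 85309; change = 9; percentage change = 0.0%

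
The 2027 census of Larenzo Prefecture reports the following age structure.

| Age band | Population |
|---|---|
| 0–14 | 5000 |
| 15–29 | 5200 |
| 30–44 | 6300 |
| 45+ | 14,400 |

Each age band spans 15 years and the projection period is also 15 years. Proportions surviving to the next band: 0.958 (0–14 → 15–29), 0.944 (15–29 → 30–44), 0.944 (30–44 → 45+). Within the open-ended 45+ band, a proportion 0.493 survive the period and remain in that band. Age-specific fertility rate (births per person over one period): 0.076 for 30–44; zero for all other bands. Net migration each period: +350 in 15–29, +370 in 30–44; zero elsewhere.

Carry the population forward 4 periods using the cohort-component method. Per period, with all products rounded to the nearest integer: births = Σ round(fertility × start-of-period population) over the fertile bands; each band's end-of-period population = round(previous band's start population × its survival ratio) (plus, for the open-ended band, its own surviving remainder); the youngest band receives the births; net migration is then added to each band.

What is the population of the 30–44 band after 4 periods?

1063

Period 1:
Births: 6300 * 0.076 = 479
15–29: 5000 * 0.958 = 4790
30–44: 5200 * 0.944 = 4909
45+: 6300 * 0.944 + 14400 * 0.493 = 5947 + 7099 = 13046
Net migration: 15–29 + 350 → 5140; 30–44 + 370 → 5279
Population now: 0–14=479, 15–29=5140, 30–44=5279, 45+=13046
Period 2:
Births: 5279 * 0.076 = 401
15–29: 479 * 0.958 = 459
30–44: 5140 * 0.944 = 4852
45+: 5279 * 0.944 + 13046 * 0.493 = 4983 + 6432 = 11415
Net migration: 15–29 + 350 → 809; 30–44 + 370 → 5222
Population now: 0–14=401, 15–29=809, 30–44=5222, 45+=11415
Period 3:
Births: 5222 * 0.076 = 397
15–29: 401 * 0.958 = 384
30–44: 809 * 0.944 = 764
45+: 5222 * 0.944 + 11415 * 0.493 = 4930 + 5628 = 10558
Net migration: 15–29 + 350 → 734; 30–44 + 370 → 1134
Population now: 0–14=397, 15–29=734, 30–44=1134, 45+=10558
Period 4:
Births: 1134 * 0.076 = 86
15–29: 397 * 0.958 = 380
30–44: 734 * 0.944 = 693
45+: 1134 * 0.944 + 10558 * 0.493 = 1070 + 5205 = 6275
Net migration: 15–29 + 350 → 730; 30–44 + 370 → 1063
Population now: 0–14=86, 15–29=730, 30–44=1063, 45+=6275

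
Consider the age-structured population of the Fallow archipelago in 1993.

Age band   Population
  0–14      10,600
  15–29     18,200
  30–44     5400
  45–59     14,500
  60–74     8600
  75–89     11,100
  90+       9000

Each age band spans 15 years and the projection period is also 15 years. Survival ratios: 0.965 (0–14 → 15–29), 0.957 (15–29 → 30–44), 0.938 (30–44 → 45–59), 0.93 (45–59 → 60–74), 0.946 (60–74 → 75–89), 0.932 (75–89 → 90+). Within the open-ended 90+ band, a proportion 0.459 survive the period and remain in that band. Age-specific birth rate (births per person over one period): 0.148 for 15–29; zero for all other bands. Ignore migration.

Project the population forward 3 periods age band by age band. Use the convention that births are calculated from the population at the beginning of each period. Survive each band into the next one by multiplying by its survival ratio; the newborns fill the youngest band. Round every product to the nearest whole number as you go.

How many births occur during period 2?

1514

[period 1]
Births: 18200 * 0.148 = 2694
15–29: 10600 * 0.965 = 10229
30–44: 18200 * 0.957 = 17417
45–59: 5400 * 0.938 = 5065
60–74: 14500 * 0.93 = 13485
75–89: 8600 * 0.946 = 8136
90+: 11100 * 0.932 + 9000 * 0.459 = 10345 + 4131 = 14476
→ [2694, 10229, 17417, 5065, 13485, 8136, 14476]
[period 2]
Births: 10229 * 0.148 = 1514
15–29: 2694 * 0.965 = 2600
30–44: 10229 * 0.957 = 9789
45–59: 17417 * 0.938 = 16337
60–74: 5065 * 0.93 = 4710
75–89: 13485 * 0.946 = 12757
90+: 8136 * 0.932 + 14476 * 0.459 = 7583 + 6644 = 14227
→ [1514, 2600, 9789, 16337, 4710, 12757, 14227]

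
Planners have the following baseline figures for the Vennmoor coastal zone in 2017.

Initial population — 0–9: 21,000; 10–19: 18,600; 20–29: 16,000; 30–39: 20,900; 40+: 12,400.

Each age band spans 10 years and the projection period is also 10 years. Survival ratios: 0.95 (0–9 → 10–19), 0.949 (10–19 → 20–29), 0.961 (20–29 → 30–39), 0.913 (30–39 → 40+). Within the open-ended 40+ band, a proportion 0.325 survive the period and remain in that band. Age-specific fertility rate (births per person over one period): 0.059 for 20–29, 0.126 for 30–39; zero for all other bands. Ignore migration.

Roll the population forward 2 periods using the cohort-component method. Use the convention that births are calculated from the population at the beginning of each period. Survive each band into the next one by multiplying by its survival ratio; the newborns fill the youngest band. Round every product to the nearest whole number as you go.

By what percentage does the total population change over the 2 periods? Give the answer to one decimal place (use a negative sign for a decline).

Call the bands 1 to 5, youngest first.
After projecting period 1:
Births: 16000 × 0.059 = 944, 20900 × 0.126 = 2633 — total 3577
Band 2: 21000 × 0.95 = 19950
Band 3: 18600 × 0.949 = 17651
Band 4: 16000 × 0.961 = 15376
Band 5: 20900 × 0.913 + 12400 × 0.325 = 19082 + 4030 = 23112
End of period: [3577, 19950, 17651, 15376, 23112]
After projecting period 2:
Births: 17651 × 0.059 = 1041, 15376 × 0.126 = 1937 — total 2978
Band 2: 3577 × 0.95 = 3398
Band 3: 19950 × 0.949 = 18933
Band 4: 17651 × 0.961 = 16963
Band 5: 15376 × 0.913 + 23112 × 0.325 = 14038 + 7511 = 21549
End of period: [2978, 3398, 18933, 16963, 21549]
Total: 88900 → 63821; change = -25079; percentage change = -28.2%

-28.2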